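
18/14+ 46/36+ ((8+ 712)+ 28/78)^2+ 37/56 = 44199553441/85176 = 518920.28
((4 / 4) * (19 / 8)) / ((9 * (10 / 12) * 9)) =19 / 540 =0.04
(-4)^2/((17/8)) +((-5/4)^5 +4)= 147579/17408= 8.48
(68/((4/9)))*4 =612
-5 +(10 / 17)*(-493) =-295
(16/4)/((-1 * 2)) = -2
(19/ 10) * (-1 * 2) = -19/ 5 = -3.80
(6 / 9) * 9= 6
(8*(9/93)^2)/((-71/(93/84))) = -18/15407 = -0.00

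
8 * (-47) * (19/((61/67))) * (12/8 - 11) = 4547156/61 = 74543.54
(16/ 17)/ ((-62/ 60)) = -480/ 527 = -0.91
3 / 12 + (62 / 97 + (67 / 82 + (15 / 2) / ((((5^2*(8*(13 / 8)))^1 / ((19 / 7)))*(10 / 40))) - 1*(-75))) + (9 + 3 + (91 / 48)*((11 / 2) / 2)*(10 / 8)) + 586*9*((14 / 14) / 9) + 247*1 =1290321179059 / 1389722880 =928.47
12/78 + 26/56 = 225/364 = 0.62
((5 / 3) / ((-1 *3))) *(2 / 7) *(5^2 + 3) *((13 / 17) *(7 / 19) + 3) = -42400 / 2907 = -14.59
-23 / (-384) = 23 / 384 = 0.06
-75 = -75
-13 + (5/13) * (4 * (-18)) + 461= 5464/13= 420.31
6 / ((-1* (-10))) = 0.60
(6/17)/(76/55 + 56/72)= 2970/18173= 0.16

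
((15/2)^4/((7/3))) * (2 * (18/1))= 1366875/28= 48816.96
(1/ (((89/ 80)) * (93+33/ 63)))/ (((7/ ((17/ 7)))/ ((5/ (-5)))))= -1020/ 305893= -0.00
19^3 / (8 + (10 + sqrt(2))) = 61731 / 161-6859 * sqrt(2) / 322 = 353.30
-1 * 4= -4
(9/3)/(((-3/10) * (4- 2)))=-5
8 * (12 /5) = 96 /5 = 19.20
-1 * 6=-6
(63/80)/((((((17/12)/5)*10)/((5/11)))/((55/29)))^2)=0.07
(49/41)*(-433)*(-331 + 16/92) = 161440153/943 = 171198.47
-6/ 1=-6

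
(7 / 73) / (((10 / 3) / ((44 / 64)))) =231 / 11680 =0.02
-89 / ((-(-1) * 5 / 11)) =-979 / 5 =-195.80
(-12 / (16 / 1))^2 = 9 / 16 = 0.56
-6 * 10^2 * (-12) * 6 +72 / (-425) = 18359928 / 425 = 43199.83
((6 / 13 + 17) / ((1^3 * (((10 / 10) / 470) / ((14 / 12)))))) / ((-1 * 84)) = -53345 / 468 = -113.99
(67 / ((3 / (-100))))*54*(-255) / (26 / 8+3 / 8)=246024000 / 29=8483586.21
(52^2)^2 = 7311616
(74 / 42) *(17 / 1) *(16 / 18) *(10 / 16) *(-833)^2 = 311754415 / 27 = 11546459.81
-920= -920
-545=-545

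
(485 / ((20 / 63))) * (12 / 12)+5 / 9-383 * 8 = -55285 / 36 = -1535.69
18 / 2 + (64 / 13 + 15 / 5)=16.92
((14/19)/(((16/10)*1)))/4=35/304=0.12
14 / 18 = 7 / 9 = 0.78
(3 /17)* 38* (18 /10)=1026 /85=12.07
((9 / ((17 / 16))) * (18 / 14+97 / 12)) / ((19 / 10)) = 94440 / 2261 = 41.77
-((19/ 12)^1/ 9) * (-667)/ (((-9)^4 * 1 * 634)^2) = 12673/ 1868711880917808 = 0.00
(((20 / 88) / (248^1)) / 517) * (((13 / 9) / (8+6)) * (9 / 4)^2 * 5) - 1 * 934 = -590146447507 / 631848448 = -934.00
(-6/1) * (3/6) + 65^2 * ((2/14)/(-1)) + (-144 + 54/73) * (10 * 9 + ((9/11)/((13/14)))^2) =-142229604058/10449439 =-13611.22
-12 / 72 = -0.17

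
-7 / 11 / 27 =-7 / 297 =-0.02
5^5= 3125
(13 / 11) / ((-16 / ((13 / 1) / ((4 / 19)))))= -3211 / 704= -4.56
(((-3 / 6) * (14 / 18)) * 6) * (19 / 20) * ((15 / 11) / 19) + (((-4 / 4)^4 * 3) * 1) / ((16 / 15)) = 467 / 176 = 2.65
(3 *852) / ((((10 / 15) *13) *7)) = 3834 / 91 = 42.13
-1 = -1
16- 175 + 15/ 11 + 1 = -1723/ 11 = -156.64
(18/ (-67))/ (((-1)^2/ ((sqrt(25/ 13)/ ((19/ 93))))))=-8370 * sqrt(13)/ 16549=-1.82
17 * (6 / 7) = 102 / 7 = 14.57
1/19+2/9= 47/171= 0.27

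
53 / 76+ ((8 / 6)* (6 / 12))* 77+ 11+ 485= 124951 / 228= 548.03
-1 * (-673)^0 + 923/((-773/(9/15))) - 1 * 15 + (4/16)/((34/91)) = -8435109/525640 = -16.05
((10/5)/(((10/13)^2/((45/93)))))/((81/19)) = 3211/8370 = 0.38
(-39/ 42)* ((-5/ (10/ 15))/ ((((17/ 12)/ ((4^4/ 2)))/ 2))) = 149760/ 119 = 1258.49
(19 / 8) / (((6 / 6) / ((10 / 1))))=95 / 4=23.75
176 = 176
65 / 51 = 1.27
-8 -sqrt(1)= -9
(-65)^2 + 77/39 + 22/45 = 2473066/585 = 4227.46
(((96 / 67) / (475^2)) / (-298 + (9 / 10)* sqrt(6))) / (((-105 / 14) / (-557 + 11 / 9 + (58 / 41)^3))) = -0.00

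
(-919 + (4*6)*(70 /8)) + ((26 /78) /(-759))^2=-3675972860 /5184729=-709.00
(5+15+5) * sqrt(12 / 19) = 50 * sqrt(57) / 19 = 19.87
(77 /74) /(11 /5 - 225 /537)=68915 /117956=0.58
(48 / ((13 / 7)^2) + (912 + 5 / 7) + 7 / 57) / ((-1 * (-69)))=2717042 / 202293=13.43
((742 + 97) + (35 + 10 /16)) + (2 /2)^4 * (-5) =6957 /8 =869.62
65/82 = 0.79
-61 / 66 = -0.92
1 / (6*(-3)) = -0.06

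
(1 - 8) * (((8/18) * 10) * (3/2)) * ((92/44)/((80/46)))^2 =-1958887/29040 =-67.45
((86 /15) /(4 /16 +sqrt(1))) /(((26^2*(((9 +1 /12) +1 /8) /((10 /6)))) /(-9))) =-2064 /186745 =-0.01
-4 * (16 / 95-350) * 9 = 1196424 / 95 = 12593.94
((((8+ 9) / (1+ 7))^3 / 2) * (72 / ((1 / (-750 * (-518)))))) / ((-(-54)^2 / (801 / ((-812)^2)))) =-55.91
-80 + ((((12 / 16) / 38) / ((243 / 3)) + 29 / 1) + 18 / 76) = -50.76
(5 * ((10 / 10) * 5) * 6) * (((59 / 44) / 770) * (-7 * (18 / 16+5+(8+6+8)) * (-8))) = 199125 / 484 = 411.42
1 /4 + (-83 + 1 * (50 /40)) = -81.50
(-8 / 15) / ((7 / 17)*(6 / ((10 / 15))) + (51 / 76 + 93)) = -10336 / 1887165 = -0.01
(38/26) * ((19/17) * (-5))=-1805/221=-8.17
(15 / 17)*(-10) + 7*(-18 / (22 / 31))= -34851 / 187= -186.37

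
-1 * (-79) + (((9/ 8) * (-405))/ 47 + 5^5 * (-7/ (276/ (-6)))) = 4711857/ 8648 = 544.85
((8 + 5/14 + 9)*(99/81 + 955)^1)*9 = 1045629/7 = 149375.57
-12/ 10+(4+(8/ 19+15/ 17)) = 4.10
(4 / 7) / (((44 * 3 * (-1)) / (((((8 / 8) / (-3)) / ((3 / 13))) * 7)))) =13 / 297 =0.04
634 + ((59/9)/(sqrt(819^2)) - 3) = 4651160/7371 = 631.01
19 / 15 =1.27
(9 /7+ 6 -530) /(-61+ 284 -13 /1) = -3659 /1470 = -2.49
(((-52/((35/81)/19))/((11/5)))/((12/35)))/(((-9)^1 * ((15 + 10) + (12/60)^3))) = 154375/11462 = 13.47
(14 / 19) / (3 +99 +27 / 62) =868 / 120669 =0.01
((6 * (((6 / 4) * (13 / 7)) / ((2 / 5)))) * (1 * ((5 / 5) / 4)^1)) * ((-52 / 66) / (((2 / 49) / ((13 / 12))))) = -76895 / 352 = -218.45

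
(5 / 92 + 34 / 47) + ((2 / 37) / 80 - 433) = -691502649 / 1599880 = -432.22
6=6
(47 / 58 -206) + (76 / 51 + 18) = -185.70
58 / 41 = 1.41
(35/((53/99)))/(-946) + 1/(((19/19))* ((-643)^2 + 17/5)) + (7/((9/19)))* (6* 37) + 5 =23219104874438/7066935147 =3285.60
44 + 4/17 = 752/17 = 44.24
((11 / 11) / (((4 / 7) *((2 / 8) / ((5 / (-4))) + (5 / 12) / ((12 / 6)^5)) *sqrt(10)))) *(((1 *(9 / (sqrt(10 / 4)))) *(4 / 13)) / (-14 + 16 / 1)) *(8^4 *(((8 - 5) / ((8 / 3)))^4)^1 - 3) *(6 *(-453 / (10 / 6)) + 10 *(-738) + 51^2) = 2542305128832 / 23335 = 108948152.08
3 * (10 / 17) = 30 / 17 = 1.76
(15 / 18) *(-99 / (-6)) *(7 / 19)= 385 / 76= 5.07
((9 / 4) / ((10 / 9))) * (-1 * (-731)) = 1480.28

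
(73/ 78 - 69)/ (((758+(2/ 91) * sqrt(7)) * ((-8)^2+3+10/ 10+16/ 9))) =-183102101/ 142285794208+5309 * sqrt(7)/ 142285794208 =-0.00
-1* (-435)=435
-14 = -14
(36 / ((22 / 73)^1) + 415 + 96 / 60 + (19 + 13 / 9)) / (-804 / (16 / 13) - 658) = -1101868 / 2596275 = -0.42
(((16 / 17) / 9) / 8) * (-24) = -16 / 51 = -0.31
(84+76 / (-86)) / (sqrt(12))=1787*sqrt(3) / 129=23.99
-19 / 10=-1.90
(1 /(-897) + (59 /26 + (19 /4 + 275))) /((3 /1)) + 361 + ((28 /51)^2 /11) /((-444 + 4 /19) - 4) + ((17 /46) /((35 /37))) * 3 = 89390375499773 /195955022340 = 456.18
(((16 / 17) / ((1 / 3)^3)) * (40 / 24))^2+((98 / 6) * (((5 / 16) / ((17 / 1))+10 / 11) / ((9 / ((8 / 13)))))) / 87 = 116090229725 / 64718082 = 1793.78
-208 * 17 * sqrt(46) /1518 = -1768 * sqrt(46) /759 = -15.80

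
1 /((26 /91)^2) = 49 /4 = 12.25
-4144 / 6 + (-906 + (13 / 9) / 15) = -215537 / 135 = -1596.57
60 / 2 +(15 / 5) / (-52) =1557 / 52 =29.94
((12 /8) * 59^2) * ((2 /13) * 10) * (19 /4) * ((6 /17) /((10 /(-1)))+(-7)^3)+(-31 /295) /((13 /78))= -853352866791 /65195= -13089237.93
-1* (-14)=14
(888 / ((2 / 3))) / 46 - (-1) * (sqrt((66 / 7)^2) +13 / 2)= 44.89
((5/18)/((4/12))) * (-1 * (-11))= 55/6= 9.17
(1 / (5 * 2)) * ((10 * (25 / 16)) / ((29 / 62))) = 775 / 232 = 3.34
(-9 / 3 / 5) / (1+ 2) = -1 / 5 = -0.20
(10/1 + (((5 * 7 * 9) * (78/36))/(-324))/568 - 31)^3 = -17111741595401066327/1846742145564672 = -9265.91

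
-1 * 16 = -16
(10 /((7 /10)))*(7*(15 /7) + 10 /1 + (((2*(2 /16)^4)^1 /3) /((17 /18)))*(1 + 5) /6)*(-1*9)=-97920675 /30464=-3214.31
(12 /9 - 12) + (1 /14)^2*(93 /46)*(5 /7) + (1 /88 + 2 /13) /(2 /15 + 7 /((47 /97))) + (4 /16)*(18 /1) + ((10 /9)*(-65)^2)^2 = 82798440377389631221 /3757109648292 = 22037802.49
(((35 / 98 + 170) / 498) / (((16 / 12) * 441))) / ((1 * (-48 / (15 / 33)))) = -1325 / 240506112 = -0.00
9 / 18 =1 / 2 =0.50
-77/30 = -2.57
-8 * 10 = -80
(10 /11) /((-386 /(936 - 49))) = -4435 /2123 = -2.09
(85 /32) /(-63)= -85 /2016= -0.04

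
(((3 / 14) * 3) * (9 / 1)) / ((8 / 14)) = 81 / 8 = 10.12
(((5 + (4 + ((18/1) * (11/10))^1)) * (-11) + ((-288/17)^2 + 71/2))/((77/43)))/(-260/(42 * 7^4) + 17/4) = 10210526214/13616245115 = 0.75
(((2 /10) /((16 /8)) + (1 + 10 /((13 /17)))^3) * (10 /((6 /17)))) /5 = 1041880139 /65910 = 15807.62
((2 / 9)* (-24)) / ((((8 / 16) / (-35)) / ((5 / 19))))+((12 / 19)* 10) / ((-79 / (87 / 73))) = 32263880 / 328719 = 98.15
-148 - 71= -219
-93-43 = -136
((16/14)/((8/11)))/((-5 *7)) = -0.04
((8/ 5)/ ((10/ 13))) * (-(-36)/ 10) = 936/ 125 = 7.49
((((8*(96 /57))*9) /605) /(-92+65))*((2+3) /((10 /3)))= -128 /11495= -0.01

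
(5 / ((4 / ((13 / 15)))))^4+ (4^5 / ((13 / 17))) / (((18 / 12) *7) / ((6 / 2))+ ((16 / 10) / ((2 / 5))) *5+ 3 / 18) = 1109278667 / 19139328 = 57.96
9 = 9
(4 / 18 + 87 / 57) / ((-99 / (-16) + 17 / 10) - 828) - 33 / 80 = -372145187 / 897531120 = -0.41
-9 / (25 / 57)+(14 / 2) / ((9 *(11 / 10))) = -49037 / 2475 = -19.81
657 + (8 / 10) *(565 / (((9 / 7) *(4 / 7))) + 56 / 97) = 5555266 / 4365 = 1272.68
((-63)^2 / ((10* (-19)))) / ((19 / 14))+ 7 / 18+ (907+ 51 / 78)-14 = 185557804 / 211185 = 878.65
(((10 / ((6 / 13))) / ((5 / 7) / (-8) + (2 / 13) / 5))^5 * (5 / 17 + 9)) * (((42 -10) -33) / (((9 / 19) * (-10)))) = -222579103771630121152000000000 / 16300304658921447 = -13654904520438.43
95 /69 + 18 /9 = 233 /69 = 3.38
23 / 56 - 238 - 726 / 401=-5375961 / 22456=-239.40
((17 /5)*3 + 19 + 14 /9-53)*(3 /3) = -1001 /45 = -22.24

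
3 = 3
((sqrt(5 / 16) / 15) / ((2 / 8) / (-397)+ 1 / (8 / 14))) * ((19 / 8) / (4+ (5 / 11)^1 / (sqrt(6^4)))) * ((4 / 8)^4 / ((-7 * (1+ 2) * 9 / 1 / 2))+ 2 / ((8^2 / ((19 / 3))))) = 98986789 * sqrt(5) / 88991118720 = 0.00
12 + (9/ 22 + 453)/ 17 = 14463/ 374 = 38.67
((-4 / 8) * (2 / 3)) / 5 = -1 / 15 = -0.07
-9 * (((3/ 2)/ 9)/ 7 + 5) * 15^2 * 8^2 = -4557600/ 7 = -651085.71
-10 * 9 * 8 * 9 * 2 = -12960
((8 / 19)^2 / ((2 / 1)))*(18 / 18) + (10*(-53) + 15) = -185883 / 361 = -514.91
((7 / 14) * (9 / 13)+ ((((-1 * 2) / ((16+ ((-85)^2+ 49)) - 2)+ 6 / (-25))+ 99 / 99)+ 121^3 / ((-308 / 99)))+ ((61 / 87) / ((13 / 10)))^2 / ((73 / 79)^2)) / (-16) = 77352945289701090941 / 2173488523765650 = 35589.30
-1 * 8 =-8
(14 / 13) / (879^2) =14 / 10044333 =0.00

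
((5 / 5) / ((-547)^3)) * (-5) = 5 / 163667323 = 0.00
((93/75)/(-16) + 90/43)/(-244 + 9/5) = -34667/4165840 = -0.01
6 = 6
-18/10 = -9/5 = -1.80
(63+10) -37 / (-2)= 183 / 2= 91.50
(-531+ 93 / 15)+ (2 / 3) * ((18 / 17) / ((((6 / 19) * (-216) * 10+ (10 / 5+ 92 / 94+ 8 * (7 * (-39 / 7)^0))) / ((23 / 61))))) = -126179674343 / 240433635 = -524.80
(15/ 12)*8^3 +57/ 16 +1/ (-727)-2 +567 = 14057983/ 11632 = 1208.56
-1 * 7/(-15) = 7/15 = 0.47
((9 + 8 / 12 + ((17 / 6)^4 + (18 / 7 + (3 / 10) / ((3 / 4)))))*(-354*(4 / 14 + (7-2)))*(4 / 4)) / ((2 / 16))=-7632857317 / 6615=-1153871.10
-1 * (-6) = 6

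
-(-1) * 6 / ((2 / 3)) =9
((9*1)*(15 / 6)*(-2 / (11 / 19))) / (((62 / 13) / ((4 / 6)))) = -3705 / 341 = -10.87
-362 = -362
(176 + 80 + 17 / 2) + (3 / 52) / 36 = 165049 / 624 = 264.50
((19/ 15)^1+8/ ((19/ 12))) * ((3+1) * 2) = 50.55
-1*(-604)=604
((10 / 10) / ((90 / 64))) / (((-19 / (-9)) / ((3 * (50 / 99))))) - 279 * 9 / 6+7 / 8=-2092247 / 5016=-417.11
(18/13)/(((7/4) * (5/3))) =0.47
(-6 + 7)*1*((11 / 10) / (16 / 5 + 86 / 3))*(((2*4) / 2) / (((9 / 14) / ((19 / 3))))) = 2926 / 2151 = 1.36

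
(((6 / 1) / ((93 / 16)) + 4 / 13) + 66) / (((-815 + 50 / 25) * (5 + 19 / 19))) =-0.01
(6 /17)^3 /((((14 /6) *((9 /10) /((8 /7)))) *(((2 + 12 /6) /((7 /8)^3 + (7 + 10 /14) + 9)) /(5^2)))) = 4123125 /1586032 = 2.60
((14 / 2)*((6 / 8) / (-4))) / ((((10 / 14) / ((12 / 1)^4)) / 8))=-1524096 / 5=-304819.20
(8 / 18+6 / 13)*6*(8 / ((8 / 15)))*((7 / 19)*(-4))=-29680 / 247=-120.16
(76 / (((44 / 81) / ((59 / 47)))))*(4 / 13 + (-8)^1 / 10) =-2905632 / 33605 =-86.46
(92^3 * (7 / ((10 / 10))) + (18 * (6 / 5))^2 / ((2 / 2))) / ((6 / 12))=10902565.12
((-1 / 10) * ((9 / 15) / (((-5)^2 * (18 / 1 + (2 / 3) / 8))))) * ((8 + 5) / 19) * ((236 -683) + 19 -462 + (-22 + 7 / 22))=75699 / 914375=0.08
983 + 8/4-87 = 898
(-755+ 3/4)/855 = -3017/3420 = -0.88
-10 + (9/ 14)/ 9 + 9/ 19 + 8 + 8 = 1741/ 266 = 6.55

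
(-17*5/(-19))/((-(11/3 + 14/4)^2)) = -0.09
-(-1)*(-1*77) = -77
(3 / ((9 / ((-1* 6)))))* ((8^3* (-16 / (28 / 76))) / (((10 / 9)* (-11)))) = -3638.52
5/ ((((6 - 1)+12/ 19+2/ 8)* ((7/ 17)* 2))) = 3230/ 3129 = 1.03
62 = 62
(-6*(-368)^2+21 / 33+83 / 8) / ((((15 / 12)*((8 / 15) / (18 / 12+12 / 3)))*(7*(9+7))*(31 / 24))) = -643526127 / 13888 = -46336.85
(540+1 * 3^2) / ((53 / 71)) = 38979 / 53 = 735.45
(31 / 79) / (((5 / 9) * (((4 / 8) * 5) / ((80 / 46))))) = 4464 / 9085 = 0.49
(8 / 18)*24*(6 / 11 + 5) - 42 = 566 / 33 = 17.15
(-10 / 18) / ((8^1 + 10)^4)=-5 / 944784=-0.00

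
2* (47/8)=47/4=11.75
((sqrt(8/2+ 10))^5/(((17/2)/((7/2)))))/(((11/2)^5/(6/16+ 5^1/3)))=268912 * sqrt(14)/8213601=0.12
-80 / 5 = -16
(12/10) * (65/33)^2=1690/363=4.66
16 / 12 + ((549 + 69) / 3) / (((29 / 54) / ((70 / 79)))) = 2345204 / 6873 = 341.22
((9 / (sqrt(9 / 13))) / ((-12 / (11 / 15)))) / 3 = -11 * sqrt(13) / 180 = -0.22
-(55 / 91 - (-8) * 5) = -3695 / 91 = -40.60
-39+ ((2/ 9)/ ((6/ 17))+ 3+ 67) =854/ 27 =31.63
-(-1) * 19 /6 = 3.17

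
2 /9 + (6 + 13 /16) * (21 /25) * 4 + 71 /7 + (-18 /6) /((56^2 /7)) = 33.25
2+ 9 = 11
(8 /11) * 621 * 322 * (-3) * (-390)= 1871644320 /11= 170149483.64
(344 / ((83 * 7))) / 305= 344 / 177205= 0.00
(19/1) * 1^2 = 19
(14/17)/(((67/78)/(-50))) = -54600/1139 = -47.94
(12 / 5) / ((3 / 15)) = 12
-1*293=-293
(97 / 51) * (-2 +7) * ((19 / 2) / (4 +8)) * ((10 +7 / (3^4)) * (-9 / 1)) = -7528655 / 11016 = -683.43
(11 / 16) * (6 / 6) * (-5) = -55 / 16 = -3.44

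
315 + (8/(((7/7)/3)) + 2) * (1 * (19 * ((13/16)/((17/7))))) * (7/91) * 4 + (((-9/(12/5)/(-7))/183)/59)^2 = 63158997522913/172634931728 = 365.85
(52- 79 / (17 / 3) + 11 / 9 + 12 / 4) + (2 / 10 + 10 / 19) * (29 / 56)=34721233 / 813960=42.66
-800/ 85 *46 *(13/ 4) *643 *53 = -815169680/ 17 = -47951157.65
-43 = -43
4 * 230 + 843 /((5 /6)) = 9658 /5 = 1931.60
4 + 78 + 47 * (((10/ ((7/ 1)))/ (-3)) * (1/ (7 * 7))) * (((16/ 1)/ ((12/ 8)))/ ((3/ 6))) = 223054/ 3087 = 72.26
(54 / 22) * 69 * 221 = 411723 / 11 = 37429.36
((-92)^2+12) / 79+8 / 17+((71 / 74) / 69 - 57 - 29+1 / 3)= 50536365 / 2285786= 22.11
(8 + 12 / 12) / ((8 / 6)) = 27 / 4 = 6.75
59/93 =0.63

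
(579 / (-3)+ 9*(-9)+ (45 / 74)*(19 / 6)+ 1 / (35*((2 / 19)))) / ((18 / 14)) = -469313 / 2220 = -211.40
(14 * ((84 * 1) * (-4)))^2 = 22127616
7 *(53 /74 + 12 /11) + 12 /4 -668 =-531013 /814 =-652.35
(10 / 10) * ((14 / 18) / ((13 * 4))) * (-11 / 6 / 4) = -77 / 11232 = -0.01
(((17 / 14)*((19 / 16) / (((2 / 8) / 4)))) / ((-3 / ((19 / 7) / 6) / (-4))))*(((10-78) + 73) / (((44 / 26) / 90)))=1994525 / 539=3700.42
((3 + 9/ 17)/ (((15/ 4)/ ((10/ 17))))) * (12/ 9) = 640/ 867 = 0.74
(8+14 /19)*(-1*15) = -2490 /19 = -131.05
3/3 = 1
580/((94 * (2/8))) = 1160/47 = 24.68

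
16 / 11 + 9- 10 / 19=2075 / 209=9.93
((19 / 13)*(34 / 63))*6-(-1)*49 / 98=2857 / 546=5.23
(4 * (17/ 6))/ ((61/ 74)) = 2516/ 183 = 13.75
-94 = -94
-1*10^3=-1000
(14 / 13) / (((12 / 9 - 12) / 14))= -147 / 104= -1.41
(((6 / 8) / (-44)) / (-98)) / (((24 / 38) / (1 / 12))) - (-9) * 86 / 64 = 10012483 / 827904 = 12.09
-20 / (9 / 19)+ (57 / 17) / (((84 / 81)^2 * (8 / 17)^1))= -2009383 / 56448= -35.60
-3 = -3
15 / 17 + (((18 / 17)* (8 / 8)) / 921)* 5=4635 / 5219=0.89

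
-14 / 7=-2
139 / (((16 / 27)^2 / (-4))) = -1583.30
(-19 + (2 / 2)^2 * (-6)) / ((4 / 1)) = -6.25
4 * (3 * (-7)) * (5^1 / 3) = -140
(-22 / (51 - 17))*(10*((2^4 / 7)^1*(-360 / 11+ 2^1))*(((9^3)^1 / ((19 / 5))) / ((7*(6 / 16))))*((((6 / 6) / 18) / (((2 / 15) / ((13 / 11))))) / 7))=2847312000 / 1218679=2336.39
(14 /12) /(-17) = -7 /102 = -0.07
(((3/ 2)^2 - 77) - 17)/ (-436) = 367/ 1744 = 0.21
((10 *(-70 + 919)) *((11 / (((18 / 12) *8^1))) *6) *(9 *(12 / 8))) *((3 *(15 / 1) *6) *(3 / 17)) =510609825 / 17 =30035872.06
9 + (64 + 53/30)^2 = 4334.25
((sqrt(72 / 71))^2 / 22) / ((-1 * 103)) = -36 / 80443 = -0.00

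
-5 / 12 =-0.42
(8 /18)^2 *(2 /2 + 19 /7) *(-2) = -832 /567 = -1.47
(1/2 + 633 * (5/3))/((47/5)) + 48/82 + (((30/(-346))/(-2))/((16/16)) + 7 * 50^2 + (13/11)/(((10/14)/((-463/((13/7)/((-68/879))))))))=284378510382016/16116820995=17644.83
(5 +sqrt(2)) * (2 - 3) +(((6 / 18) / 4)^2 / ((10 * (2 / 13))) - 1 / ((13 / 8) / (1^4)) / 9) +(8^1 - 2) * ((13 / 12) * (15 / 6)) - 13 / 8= 119323 / 12480 - sqrt(2)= 8.15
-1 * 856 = -856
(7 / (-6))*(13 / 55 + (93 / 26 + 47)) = -169547 / 2860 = -59.28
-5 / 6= -0.83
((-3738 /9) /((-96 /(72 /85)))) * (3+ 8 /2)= 4361 /170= 25.65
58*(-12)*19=-13224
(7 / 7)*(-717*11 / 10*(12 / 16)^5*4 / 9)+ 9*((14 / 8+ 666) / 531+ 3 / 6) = -10174871 / 151040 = -67.37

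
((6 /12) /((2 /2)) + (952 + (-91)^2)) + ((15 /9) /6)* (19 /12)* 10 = 997693 /108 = 9237.90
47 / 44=1.07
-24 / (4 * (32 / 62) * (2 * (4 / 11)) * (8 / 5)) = -5115 / 512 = -9.99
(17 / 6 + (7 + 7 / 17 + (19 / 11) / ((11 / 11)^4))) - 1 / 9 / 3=120523 / 10098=11.94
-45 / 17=-2.65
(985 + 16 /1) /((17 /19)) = 19019 /17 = 1118.76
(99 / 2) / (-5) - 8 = -179 / 10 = -17.90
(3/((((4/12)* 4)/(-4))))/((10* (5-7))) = 9/20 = 0.45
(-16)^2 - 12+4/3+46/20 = 7429/30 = 247.63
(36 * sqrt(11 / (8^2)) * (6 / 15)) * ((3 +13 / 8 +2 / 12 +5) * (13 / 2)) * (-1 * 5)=-9165 * sqrt(11) / 16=-1899.80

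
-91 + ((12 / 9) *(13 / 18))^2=-65663 / 729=-90.07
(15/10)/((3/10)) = 5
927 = 927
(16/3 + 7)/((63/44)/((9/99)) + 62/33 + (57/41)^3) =112203388/184824643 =0.61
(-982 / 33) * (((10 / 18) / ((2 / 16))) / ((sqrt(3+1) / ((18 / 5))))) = -7856 / 33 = -238.06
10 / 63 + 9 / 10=667 / 630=1.06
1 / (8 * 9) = 1 / 72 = 0.01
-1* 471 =-471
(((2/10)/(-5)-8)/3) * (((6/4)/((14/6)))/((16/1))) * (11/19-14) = 30753/21280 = 1.45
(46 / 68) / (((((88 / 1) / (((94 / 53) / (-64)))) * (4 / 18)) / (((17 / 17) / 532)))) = -0.00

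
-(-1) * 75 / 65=15 / 13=1.15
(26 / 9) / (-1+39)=13 / 171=0.08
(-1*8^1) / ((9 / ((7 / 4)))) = -14 / 9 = -1.56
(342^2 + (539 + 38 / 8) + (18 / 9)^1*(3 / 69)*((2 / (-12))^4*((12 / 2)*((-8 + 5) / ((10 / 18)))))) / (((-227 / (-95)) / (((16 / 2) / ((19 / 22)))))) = 2378356816 / 5221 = 455536.64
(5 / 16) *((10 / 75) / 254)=1 / 6096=0.00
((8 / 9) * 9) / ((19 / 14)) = 112 / 19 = 5.89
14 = 14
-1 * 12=-12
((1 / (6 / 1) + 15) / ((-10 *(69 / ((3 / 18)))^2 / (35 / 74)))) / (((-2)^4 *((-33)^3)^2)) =-637 / 3144975524561198592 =-0.00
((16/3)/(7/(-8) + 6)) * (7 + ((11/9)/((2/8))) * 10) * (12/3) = 257536/1107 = 232.64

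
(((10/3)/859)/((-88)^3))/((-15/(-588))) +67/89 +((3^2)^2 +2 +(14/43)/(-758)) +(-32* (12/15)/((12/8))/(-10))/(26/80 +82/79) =582850441810950151313/6856697600683487040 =85.00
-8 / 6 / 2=-2 / 3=-0.67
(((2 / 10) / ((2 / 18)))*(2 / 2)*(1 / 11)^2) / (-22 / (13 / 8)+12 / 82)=-4797 / 4318490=-0.00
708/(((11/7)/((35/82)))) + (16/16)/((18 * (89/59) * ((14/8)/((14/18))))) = 625289788/3251259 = 192.32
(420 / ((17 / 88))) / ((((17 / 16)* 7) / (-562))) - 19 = -47483251 / 289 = -164301.91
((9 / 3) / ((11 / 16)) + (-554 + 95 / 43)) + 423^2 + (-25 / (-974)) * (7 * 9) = 178383.19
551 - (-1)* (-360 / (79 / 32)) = 32009 / 79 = 405.18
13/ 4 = 3.25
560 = 560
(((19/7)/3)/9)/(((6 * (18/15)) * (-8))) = -95/54432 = -0.00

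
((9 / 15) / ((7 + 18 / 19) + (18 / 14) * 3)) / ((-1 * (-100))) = 399 / 785000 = 0.00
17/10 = 1.70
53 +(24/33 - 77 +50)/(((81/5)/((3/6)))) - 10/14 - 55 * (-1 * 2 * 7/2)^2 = -2643.53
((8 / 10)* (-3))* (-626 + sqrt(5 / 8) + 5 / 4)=7497 / 5- 3* sqrt(10) / 5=1497.50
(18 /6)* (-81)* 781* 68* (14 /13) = -180673416 /13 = -13897955.08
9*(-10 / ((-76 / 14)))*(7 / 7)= 315 / 19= 16.58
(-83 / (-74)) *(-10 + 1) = -747 / 74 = -10.09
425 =425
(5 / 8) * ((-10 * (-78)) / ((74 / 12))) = 2925 / 37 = 79.05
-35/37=-0.95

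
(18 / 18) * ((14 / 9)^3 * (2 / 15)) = 5488 / 10935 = 0.50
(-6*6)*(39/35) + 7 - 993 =-1026.11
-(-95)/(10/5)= 95/2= 47.50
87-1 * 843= -756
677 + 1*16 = 693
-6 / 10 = -3 / 5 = -0.60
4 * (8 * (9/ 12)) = 24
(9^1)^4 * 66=433026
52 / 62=26 / 31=0.84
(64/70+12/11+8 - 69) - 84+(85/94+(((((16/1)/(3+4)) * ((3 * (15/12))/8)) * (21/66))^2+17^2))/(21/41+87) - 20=-1824636029603/11426775360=-159.68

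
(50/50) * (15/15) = 1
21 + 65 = 86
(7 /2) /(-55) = -7 /110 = -0.06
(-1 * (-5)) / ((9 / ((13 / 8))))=65 / 72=0.90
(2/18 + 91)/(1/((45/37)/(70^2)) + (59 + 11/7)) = 1435/64409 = 0.02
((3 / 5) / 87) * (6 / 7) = 6 / 1015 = 0.01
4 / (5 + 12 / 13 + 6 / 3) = 52 / 103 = 0.50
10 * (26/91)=20/7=2.86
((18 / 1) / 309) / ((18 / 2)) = 2 / 309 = 0.01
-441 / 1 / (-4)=441 / 4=110.25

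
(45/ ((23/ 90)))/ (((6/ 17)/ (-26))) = -298350/ 23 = -12971.74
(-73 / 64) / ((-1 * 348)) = 73 / 22272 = 0.00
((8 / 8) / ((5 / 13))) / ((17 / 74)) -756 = -63298 / 85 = -744.68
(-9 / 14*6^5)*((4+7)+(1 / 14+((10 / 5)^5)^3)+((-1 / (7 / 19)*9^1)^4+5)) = -32673802272408 / 16807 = -1944059158.23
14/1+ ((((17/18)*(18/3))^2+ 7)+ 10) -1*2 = 550/9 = 61.11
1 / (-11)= -1 / 11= -0.09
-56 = -56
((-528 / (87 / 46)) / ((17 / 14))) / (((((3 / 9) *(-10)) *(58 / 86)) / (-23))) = -168145824 / 71485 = -2352.18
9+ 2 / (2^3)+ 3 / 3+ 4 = 57 / 4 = 14.25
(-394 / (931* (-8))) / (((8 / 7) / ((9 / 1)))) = 1773 / 4256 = 0.42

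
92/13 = 7.08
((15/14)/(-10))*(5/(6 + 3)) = -5/84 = -0.06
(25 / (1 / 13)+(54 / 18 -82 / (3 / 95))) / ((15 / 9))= -6806 / 5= -1361.20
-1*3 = -3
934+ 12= 946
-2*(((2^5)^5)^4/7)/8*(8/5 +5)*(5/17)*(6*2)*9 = -1129476684803352396733562555990016/119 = -9491400712633213417929097000000.00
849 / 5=169.80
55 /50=11 /10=1.10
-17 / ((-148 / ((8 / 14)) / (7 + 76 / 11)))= 2601 / 2849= 0.91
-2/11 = -0.18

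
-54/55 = -0.98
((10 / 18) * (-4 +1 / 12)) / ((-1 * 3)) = 235 / 324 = 0.73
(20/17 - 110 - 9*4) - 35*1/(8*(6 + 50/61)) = -8229831/56576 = -145.47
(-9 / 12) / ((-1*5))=3 / 20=0.15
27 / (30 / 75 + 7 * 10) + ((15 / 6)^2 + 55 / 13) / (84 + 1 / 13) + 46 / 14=10217533 / 2693152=3.79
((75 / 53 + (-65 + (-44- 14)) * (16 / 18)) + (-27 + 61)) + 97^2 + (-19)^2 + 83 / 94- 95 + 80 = 144706645 / 14946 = 9681.96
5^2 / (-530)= -5 / 106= -0.05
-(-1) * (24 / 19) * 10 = 12.63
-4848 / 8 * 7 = -4242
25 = 25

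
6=6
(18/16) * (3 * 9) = 243/8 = 30.38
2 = 2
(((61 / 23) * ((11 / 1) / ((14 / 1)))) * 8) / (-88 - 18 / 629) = -844118 / 4457285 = -0.19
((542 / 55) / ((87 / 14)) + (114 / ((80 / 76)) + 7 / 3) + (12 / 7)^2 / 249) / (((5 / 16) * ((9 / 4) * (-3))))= -46593718816 / 875726775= -53.21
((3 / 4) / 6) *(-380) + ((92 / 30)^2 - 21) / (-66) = -351383 / 7425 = -47.32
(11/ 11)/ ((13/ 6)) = 0.46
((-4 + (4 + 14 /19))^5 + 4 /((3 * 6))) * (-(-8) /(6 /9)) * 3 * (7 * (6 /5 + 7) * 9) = 8172.31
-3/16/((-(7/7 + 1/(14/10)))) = 7/64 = 0.11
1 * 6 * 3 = 18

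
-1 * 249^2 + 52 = -61949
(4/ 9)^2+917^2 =68112025/ 81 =840889.20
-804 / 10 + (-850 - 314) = -1244.40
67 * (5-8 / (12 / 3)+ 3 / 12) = 871 / 4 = 217.75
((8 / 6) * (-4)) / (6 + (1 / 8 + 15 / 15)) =-128 / 171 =-0.75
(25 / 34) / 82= 25 / 2788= 0.01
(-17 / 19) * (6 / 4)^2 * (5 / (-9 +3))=255 / 152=1.68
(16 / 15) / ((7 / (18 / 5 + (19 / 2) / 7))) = 2776 / 3675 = 0.76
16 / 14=8 / 7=1.14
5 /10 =1 /2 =0.50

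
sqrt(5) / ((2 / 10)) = 5 *sqrt(5) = 11.18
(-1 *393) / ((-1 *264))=131 / 88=1.49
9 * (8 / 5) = 72 / 5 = 14.40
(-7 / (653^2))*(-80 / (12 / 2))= 280 / 1279227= 0.00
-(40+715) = -755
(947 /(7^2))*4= 3788 /49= 77.31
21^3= 9261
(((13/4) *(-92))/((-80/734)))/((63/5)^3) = 2743325/2000376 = 1.37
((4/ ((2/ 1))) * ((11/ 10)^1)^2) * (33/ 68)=3993/ 3400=1.17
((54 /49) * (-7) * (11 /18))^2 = 1089 /49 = 22.22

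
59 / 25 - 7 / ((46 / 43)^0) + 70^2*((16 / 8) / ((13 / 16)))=3918492 / 325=12056.90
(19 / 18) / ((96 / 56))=133 / 216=0.62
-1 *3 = -3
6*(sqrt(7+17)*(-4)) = -48*sqrt(6) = -117.58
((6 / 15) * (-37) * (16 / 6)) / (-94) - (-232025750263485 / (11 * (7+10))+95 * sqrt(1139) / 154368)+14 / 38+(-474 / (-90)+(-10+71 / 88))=1240779413170.56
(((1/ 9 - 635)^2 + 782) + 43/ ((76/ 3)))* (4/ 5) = 2486208937/ 7695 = 323094.08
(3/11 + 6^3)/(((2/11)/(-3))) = -7137/2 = -3568.50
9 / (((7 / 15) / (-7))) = -135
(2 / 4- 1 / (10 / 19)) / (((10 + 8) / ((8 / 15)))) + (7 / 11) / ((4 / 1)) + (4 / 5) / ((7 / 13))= 333331 / 207900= 1.60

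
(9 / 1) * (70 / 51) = 210 / 17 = 12.35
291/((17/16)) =4656/17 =273.88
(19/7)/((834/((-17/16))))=-323/93408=-0.00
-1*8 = -8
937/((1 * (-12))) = -937/12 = -78.08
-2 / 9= -0.22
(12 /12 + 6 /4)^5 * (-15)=-46875 /32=-1464.84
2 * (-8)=-16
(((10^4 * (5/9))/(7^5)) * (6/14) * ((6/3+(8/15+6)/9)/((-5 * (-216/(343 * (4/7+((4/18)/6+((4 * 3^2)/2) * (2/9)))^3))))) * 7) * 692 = 42067663063504000/723486239847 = 58145.77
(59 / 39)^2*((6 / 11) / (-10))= -3481 / 27885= -0.12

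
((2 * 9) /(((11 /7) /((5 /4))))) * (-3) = -945 /22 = -42.95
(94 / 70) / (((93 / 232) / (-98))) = -152656 / 465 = -328.29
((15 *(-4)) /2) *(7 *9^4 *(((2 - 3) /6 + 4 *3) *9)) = -146736765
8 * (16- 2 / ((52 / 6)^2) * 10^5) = -3578368 / 169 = -21173.78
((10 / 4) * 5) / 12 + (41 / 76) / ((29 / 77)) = 32717 / 13224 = 2.47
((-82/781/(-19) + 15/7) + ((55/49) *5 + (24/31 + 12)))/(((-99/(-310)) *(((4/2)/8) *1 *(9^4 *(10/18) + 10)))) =411434608/5846699551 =0.07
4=4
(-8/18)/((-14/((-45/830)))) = -1/581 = -0.00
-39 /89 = -0.44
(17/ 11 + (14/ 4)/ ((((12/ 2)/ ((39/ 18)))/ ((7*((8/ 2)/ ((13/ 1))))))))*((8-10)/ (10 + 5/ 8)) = -1352/ 1683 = -0.80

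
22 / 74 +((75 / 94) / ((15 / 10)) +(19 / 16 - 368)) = -10183119 / 27824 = -365.98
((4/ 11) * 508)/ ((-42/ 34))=-34544/ 231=-149.54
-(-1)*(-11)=-11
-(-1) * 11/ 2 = 11/ 2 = 5.50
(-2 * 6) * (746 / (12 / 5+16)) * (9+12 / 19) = -2047770 / 437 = -4685.97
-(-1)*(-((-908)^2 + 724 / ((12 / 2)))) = -2473754 / 3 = -824584.67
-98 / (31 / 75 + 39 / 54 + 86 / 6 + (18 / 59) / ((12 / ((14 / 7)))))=-2601900 / 412049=-6.31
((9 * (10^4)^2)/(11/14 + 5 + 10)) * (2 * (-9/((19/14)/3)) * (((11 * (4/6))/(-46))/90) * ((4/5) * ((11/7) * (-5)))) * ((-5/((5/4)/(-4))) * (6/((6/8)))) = -312238080000000/96577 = -3233048034.21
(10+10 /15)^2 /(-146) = -512 /657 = -0.78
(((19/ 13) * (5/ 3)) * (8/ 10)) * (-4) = -304/ 39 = -7.79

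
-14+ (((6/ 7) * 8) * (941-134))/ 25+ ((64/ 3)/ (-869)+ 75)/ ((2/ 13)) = 633868979/ 912450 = 694.69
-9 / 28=-0.32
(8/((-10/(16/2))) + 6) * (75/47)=-30/47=-0.64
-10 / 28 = -5 / 14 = -0.36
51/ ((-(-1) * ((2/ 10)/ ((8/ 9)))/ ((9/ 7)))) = 2040/ 7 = 291.43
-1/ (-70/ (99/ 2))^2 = -9801/ 19600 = -0.50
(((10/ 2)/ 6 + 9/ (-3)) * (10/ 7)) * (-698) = 45370/ 21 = 2160.48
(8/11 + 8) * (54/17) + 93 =22575/187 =120.72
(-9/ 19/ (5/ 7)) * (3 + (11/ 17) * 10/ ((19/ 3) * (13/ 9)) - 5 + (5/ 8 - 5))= 11994507/ 3191240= 3.76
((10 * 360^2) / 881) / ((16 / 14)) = 1134000 / 881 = 1287.17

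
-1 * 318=-318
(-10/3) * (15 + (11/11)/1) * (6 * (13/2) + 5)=-7040/3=-2346.67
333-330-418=-415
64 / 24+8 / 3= 16 / 3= 5.33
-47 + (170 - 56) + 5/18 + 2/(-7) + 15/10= 4315/63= 68.49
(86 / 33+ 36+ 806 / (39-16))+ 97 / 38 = 76.20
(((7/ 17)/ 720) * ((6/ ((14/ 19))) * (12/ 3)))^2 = 361/ 1040400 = 0.00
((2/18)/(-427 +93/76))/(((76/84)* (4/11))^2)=-5929/2459284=-0.00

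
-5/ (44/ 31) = -155/ 44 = -3.52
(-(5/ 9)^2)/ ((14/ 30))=-125/ 189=-0.66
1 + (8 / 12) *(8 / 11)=49 / 33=1.48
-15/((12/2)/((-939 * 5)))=23475/2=11737.50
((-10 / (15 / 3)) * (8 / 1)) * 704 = -11264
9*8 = 72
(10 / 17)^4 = 10000 / 83521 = 0.12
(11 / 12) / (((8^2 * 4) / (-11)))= -121 / 3072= -0.04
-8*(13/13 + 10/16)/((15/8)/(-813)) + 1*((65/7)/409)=80691117/14315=5636.82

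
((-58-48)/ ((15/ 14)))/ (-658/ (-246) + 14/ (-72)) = -104304/ 2615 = -39.89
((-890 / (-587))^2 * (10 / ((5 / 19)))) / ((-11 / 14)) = -421397200 / 3790259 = -111.18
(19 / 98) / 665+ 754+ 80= 2860621 / 3430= 834.00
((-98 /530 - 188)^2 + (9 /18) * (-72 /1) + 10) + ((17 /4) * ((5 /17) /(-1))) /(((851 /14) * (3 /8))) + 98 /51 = 35389.43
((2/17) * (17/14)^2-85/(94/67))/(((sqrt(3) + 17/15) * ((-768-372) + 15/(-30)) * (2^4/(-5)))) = 22173525/2027713198-19564875 * sqrt(3)/2027713198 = -0.01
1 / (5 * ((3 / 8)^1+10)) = 8 / 415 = 0.02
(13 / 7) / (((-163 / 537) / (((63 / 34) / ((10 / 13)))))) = -816777 / 55420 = -14.74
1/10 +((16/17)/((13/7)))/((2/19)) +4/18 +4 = 181729/19890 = 9.14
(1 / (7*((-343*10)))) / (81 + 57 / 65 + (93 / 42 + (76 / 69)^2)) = -61893 / 126766681909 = -0.00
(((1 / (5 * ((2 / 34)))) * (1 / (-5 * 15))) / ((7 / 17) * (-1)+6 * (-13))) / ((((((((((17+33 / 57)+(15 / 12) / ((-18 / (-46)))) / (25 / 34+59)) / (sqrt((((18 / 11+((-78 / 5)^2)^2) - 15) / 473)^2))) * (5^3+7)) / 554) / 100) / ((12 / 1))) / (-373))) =-42722206857957268944 / 109276934284375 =-390953.56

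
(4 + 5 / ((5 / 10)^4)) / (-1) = -84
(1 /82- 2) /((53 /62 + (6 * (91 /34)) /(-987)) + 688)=-4037347 /1399071085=-0.00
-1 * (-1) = 1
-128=-128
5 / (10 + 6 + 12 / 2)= 5 / 22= 0.23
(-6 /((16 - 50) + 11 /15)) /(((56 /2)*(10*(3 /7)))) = 0.00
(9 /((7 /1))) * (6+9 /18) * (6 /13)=27 /7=3.86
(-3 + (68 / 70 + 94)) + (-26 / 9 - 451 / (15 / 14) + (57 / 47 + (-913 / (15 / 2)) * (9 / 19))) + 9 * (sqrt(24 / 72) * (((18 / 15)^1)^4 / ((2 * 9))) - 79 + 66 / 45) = -305514833 / 281295 + 216 * sqrt(3) / 625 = -1085.50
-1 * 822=-822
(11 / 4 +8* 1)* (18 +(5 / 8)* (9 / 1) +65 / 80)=16813 / 64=262.70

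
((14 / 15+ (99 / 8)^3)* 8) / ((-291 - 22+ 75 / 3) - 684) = -14561653 / 933120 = -15.61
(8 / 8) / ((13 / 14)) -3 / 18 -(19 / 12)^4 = -1448797 / 269568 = -5.37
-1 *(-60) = 60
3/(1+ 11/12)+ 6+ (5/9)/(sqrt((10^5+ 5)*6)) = sqrt(66670)/360018+ 174/23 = 7.57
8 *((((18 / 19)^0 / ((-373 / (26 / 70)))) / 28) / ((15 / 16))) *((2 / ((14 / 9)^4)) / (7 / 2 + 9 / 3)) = -17496 / 1097076925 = -0.00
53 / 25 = 2.12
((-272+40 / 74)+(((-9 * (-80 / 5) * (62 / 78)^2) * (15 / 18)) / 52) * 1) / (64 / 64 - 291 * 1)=32922217 / 35360715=0.93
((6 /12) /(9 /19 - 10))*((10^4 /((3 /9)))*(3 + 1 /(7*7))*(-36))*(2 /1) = 342424.17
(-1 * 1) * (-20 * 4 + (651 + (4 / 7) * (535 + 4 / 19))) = -116619 / 133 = -876.83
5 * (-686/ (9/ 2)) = -6860/ 9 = -762.22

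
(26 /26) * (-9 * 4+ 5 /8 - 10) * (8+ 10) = -3267 /4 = -816.75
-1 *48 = -48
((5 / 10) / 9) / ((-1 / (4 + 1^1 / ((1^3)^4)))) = -5 / 18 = -0.28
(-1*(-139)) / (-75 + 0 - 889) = -0.14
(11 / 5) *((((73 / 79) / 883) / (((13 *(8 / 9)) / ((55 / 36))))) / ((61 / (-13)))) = -8833 / 136165664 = -0.00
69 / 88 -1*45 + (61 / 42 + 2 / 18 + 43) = 0.35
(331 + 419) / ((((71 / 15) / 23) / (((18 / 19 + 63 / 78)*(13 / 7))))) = 112168125 / 9443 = 11878.44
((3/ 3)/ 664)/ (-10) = -1/ 6640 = -0.00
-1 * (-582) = 582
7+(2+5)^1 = 14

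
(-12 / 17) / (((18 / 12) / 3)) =-24 / 17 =-1.41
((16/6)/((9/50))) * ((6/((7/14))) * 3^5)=43200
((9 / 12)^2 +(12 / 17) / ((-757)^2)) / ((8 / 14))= 613736823 / 623477312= 0.98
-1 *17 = -17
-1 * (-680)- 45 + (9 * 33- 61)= 871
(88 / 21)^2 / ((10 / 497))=274912 / 315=872.74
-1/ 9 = -0.11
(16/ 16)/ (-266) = -1/ 266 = -0.00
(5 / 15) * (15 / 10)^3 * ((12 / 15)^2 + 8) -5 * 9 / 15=168 / 25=6.72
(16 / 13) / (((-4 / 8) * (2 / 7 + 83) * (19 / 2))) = -448 / 144001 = -0.00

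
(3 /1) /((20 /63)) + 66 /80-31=-20.72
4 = 4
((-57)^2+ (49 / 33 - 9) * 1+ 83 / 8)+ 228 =918683 / 264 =3479.86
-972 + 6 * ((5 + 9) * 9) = -216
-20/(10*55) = -2/55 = -0.04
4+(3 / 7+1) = 38 / 7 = 5.43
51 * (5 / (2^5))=7.97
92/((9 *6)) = 46/27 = 1.70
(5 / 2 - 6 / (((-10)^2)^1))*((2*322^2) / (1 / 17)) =215040616 / 25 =8601624.64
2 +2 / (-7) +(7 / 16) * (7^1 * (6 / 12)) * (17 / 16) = 11975 / 3584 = 3.34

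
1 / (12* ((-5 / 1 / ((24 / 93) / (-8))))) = 1 / 1860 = 0.00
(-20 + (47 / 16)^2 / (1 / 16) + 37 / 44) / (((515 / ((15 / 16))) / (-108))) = -1695087 / 72512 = -23.38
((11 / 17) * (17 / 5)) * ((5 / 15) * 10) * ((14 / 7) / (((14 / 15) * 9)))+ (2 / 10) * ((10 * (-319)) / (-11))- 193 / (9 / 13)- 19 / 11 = -152986 / 693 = -220.76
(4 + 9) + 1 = 14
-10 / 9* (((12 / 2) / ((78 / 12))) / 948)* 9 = -10 / 1027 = -0.01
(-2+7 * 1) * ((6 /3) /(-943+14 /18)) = -9 /848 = -0.01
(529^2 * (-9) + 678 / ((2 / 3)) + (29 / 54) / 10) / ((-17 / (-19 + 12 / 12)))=-1359478051 / 510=-2665643.24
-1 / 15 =-0.07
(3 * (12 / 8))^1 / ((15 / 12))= 18 / 5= 3.60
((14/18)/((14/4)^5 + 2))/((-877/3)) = -0.00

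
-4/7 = -0.57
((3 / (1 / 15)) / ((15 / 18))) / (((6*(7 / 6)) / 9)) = 486 / 7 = 69.43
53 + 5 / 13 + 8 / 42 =14626 / 273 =53.58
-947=-947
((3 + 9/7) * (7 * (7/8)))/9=35/12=2.92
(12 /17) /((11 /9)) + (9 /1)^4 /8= 1227771 /1496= 820.70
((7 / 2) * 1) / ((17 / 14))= 49 / 17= 2.88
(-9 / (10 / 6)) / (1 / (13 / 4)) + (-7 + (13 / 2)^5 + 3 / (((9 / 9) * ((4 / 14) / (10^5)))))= 169852537 / 160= 1061578.36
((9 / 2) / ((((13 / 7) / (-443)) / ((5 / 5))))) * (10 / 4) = -139545 / 52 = -2683.56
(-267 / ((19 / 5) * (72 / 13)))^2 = 33466225 / 207936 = 160.94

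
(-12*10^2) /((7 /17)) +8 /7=-20392 /7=-2913.14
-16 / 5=-3.20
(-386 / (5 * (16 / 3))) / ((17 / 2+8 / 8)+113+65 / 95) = -11001 / 93620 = -0.12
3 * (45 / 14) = 135 / 14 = 9.64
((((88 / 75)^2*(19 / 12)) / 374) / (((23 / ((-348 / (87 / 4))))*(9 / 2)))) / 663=-53504 / 39371011875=-0.00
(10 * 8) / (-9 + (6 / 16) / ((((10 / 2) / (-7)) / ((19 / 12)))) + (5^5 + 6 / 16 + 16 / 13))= 166400 / 6482891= 0.03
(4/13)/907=4/11791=0.00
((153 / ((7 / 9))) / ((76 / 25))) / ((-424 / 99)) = -15.11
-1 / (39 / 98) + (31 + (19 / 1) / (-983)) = 1091372 / 38337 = 28.47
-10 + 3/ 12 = -39/ 4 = -9.75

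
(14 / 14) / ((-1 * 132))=-1 / 132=-0.01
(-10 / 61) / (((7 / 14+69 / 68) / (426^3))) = -52569967680 / 6283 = -8367016.98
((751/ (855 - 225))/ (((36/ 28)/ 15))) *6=751/ 9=83.44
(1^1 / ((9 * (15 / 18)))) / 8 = 1 / 60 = 0.02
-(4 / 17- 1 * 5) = 81 / 17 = 4.76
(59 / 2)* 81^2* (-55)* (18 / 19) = -191614005 / 19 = -10084947.63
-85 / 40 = -2.12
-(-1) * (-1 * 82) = -82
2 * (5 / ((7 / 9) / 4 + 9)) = 360 / 331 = 1.09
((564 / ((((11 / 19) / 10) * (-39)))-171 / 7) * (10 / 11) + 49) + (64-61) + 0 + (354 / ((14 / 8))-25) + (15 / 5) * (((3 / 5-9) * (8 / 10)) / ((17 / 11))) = -154657609 / 4679675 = -33.05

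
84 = 84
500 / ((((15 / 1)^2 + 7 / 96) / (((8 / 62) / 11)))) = 0.03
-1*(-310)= 310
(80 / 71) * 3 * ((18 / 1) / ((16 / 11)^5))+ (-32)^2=2404106557 / 2326528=1033.35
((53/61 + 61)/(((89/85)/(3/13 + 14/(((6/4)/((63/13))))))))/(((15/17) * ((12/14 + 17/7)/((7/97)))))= 10528391958/157457287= 66.87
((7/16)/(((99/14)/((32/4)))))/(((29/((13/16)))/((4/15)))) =637/172260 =0.00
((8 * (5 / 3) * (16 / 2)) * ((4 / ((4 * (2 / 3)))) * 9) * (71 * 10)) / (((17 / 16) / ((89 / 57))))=485299200 / 323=1502474.30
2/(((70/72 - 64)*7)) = -72/15883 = -0.00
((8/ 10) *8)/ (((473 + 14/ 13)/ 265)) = 22048/ 6163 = 3.58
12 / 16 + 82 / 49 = 475 / 196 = 2.42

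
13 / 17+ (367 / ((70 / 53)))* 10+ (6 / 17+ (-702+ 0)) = 247262 / 119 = 2077.83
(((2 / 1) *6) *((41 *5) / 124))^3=232608375 / 29791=7808.01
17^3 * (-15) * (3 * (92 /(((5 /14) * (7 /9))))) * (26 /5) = -1903807152 /5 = -380761430.40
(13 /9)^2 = 169 /81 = 2.09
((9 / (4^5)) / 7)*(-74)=-333 / 3584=-0.09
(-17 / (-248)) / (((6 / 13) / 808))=22321 / 186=120.01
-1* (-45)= 45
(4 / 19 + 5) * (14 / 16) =693 / 152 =4.56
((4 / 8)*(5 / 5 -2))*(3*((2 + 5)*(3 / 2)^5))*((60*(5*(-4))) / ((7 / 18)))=492075 / 2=246037.50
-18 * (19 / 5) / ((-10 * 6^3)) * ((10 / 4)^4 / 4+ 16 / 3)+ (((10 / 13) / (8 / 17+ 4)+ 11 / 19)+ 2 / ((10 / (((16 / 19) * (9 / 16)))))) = 37670287 / 28454400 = 1.32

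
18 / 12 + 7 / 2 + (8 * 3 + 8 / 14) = 207 / 7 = 29.57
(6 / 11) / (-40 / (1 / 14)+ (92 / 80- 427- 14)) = -120 / 219967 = -0.00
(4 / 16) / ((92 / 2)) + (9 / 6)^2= 415 / 184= 2.26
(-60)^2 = 3600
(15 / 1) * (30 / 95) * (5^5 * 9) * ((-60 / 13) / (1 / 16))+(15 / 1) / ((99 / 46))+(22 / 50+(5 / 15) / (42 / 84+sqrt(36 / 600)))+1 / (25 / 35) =-668249342018 / 67925 - 10 * sqrt(6) / 57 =-9838047.42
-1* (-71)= 71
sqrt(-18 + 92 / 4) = 2.24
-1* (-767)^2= -588289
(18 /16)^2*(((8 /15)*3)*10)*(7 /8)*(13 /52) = 567 /128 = 4.43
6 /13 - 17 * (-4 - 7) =2437 /13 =187.46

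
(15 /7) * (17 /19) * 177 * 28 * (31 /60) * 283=26397957 /19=1389366.16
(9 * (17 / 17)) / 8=9 / 8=1.12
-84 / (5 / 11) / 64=-231 / 80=-2.89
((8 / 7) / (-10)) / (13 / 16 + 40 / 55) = -704 / 9485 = -0.07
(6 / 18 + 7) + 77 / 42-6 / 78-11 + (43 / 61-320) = -1528295 / 4758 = -321.21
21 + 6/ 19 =405/ 19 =21.32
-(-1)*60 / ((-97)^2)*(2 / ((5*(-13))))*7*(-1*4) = 672 / 122317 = 0.01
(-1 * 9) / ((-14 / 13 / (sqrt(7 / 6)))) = 9.03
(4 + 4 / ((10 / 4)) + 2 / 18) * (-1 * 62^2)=-987908 / 45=-21953.51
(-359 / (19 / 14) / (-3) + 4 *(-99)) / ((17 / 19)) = -17546 / 51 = -344.04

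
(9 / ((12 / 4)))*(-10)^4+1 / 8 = 240001 / 8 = 30000.12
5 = 5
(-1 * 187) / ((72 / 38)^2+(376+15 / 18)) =-405042 / 823997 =-0.49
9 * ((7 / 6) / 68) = 21 / 136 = 0.15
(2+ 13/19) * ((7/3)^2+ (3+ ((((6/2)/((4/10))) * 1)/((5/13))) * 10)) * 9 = 93381/19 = 4914.79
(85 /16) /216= 0.02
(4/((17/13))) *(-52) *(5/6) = -6760/51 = -132.55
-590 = -590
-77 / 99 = -0.78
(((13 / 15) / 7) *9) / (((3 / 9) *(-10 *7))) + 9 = 21933 / 2450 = 8.95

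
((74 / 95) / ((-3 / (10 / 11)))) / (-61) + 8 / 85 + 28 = 91346416 / 3250995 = 28.10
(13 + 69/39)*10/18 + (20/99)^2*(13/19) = 19930960/2420847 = 8.23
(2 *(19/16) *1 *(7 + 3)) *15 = 1425/4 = 356.25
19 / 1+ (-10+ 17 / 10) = 107 / 10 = 10.70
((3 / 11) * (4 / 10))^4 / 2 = 648 / 9150625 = 0.00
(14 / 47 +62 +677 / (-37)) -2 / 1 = 42.00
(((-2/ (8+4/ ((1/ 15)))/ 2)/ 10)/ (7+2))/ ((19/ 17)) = -1/ 6840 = -0.00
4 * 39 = 156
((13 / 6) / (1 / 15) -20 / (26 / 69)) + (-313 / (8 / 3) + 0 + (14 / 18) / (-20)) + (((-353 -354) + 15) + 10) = -3837557 / 4680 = -819.99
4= 4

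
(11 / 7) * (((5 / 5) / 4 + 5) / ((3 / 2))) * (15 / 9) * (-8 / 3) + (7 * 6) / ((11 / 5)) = -530 / 99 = -5.35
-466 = -466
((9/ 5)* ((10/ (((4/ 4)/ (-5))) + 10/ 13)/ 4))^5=-1981355655168/ 371293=-5336366.85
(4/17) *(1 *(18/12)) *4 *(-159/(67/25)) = -95400/1139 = -83.76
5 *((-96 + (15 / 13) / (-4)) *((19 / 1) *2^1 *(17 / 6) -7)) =-1260095 / 26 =-48465.19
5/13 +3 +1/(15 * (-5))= 3287/975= 3.37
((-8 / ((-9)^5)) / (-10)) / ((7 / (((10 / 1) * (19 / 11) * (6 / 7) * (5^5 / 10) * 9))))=-95000 / 1178793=-0.08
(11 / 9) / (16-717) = -11 / 6309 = -0.00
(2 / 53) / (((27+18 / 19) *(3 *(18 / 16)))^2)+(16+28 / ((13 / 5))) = 3791156851340 / 141623653041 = 26.77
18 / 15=1.20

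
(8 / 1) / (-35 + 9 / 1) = -0.31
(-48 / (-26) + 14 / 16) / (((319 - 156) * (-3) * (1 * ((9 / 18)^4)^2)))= -9056 / 6357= -1.42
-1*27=-27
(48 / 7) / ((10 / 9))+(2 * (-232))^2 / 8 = 942136 / 35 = 26918.17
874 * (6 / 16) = 1311 / 4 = 327.75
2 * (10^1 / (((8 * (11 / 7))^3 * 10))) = 343 / 340736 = 0.00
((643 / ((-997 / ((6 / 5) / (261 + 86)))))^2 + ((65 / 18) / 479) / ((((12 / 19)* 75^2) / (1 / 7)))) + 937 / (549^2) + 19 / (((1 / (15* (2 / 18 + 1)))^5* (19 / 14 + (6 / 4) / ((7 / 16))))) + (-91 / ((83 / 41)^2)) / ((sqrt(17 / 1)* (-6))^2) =538412937664828862618359704544804301 / 105454449263983907517854067000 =5105644.58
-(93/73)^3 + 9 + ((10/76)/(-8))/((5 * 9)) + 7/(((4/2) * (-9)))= 2321376917/354783504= 6.54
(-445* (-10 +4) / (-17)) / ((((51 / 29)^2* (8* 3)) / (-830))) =155311675 / 88434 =1756.24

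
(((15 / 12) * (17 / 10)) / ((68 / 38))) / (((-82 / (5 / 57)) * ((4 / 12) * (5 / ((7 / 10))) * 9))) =-7 / 118080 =-0.00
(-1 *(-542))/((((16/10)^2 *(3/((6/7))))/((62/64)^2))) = 6510775/114688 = 56.77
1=1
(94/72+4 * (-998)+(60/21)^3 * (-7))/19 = -7327585/33516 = -218.63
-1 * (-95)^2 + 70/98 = -63170/7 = -9024.29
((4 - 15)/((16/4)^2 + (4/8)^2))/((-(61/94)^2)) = 388784/241865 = 1.61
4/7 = 0.57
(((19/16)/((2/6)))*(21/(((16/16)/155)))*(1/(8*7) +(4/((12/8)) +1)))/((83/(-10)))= -27344325/5312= -5147.65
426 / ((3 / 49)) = 6958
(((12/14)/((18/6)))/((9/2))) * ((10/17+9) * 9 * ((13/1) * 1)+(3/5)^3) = 1059704/14875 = 71.24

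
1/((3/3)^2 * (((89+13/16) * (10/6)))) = 16/2395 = 0.01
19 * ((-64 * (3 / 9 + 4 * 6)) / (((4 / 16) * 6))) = -177536 / 9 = -19726.22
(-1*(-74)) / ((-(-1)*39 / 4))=296 / 39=7.59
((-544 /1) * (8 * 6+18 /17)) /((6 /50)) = -222400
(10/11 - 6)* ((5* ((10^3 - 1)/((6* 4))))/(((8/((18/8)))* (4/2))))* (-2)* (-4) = -104895/88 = -1191.99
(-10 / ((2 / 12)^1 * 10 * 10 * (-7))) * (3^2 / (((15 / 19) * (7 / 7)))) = 171 / 175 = 0.98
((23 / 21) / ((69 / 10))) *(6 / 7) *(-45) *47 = -287.76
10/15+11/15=7/5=1.40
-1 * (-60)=60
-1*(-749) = 749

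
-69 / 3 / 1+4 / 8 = -45 / 2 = -22.50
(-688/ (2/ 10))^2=11833600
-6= -6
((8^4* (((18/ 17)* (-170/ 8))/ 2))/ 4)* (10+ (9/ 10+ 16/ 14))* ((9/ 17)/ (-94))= 4370112/ 5593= 781.35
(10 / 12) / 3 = 5 / 18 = 0.28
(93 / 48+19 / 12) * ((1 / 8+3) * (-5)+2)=-18421 / 384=-47.97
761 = 761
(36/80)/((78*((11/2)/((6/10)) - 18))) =-9/13780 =-0.00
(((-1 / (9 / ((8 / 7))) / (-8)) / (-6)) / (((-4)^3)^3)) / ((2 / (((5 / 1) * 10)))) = 25 / 99090432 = 0.00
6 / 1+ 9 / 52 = 321 / 52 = 6.17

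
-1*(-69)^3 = 328509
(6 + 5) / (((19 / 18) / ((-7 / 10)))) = -693 / 95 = -7.29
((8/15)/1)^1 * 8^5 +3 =262189/15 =17479.27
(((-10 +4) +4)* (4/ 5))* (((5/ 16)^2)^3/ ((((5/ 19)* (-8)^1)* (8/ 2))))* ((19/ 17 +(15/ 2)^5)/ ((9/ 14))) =1073142336875/ 164282499072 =6.53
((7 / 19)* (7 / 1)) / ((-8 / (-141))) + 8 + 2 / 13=105929 / 1976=53.61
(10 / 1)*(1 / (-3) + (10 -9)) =20 / 3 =6.67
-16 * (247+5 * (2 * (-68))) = 6928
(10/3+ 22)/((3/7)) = 59.11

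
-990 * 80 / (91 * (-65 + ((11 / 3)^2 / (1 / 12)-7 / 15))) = -594000 / 65429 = -9.08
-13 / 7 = -1.86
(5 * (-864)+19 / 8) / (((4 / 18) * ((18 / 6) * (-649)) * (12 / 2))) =34541 / 20768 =1.66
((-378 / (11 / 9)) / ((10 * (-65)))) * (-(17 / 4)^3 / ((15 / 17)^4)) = -60.26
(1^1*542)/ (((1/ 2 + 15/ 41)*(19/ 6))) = 266664/ 1349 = 197.68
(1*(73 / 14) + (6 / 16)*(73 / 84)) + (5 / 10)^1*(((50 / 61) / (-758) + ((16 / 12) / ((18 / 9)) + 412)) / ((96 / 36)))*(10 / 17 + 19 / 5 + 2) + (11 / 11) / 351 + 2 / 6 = 77278058940239 / 154505201760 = 500.16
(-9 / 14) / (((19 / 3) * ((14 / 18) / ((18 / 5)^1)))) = -2187 / 4655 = -0.47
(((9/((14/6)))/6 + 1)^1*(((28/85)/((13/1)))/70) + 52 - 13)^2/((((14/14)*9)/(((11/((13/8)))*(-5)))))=-200210004641152/35000681625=-5720.17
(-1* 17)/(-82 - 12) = 17/94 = 0.18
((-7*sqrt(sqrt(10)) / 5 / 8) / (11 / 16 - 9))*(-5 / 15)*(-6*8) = 32*10^(1 / 4) / 95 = 0.60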